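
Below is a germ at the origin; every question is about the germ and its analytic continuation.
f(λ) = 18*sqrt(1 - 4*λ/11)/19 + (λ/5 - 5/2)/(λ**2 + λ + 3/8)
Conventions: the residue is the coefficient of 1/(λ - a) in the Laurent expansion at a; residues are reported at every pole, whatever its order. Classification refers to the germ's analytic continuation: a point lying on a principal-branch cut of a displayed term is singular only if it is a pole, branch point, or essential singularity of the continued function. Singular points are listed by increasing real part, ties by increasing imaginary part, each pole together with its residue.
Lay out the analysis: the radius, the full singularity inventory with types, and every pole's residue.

Denominator factor (λ**2 + λ + 3/8): discriminant -1/2, complex-conjugate roots (-1/2) + ((1/4)*sqrt(2))*i and (-1/2) - ((1/4)*sqrt(2))*i; poles of order 1, moduli (1/4)*sqrt(6) and (1/4)*sqrt(6).
Branch term (18/19)*sqrt(1 - λ/(11/4)): its argument vanishes at λ = 11/4, a square-root branch point, modulus 11/4.
The radius of convergence is the smallest modulus among the singular points: (1/4)*sqrt(6).
The branch term is analytic at (-1/2) - ((1/4)*sqrt(2))*i and contributes nothing to the residue; only the rational part matters.
The factor λ**2 + λ + 3/8 splits as (λ - a)(λ - a') with a = (-1/2) - ((1/4)*sqrt(2))*i, a' = (-1/2) + ((1/4)*sqrt(2))*i. At the order-1 pole a set g(λ) = (λ - a)*(rational part) = [λ/5 - 5/2] / (λ - a').
Simple pole: residue = g(a) at a = (-1/2) - ((1/4)*sqrt(2))*i, which is (1/10) - ((13/5)*sqrt(2))*i.
The branch term is analytic at (-1/2) + ((1/4)*sqrt(2))*i and contributes nothing to the residue; only the rational part matters.
The factor λ**2 + λ + 3/8 splits as (λ - a)(λ - a') with a = (-1/2) + ((1/4)*sqrt(2))*i, a' = (-1/2) - ((1/4)*sqrt(2))*i. At the order-1 pole a set g(λ) = (λ - a)*(rational part) = [λ/5 - 5/2] / (λ - a').
Simple pole: residue = g(a) at a = (-1/2) + ((1/4)*sqrt(2))*i, which is (1/10) + ((13/5)*sqrt(2))*i.
List the singular points by increasing real part (a conjugate pair: the negative imaginary part first).

Radius of convergence at 0: (1/4)*sqrt(6).
At (-1/2) - ((1/4)*sqrt(2))*i: a pole of order 1; residue (1/10) - ((13/5)*sqrt(2))*i.
At (-1/2) + ((1/4)*sqrt(2))*i: a pole of order 1; residue (1/10) + ((13/5)*sqrt(2))*i.
At 11/4: an algebraic (square-root) branch point.


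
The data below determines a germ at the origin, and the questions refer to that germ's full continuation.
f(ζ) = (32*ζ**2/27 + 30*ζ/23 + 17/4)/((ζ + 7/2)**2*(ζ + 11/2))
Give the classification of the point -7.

Denominator factors: ζ + 11/2 = -3/2 at ζ = -7; ζ + 7/2 = -7/2 at ζ = -7 — none vanishes.
So the germ continues analytically to -7.

The point is a regular point.


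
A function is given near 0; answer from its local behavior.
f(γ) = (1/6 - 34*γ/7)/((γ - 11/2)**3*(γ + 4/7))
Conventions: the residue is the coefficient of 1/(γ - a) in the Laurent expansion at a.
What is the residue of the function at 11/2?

The residue is 4844/368475.

At the order-3 pole 11/2 set g(γ) = (γ - (11/2))^3*f(γ) = (1/6 - 34*γ/7)/(γ + 4/7).
Order-3 pole: residue = g''(a)/2; g''(11/2) = 9688/368475, so the residue is 4844/368475.


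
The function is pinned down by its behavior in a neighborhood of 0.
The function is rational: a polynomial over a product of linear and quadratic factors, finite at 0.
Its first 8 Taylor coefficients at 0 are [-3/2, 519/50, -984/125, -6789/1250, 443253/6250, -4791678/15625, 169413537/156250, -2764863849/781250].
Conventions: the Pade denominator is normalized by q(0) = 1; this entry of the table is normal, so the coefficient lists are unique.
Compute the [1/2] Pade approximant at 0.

The Pade approximant has numerator coefficients [-3/2, 31637/3525]; denominator coefficients [1, 1981/2115, 2609/2115].

Taylor coefficients needed (read off): a_0 = -3/2, a_1 = 519/50, a_2 = -984/125, a_3 = -6789/1250.
Write the denominator as Q(ξ) = 1 + q1*ξ + q2*ξ^2. Requiring Q*f - P = O(ξ^4) with deg P <= 1 kills the coefficients of ξ^2..ξ^3 in Q*f:
  ξ^2: a_2 + q1*a_1 + q2*a_0 = 0, i.e. -984/125 + (519/50)*q1 + (-3/2)*q2 = 0.
  ξ^3: a_3 + q1*a_2 + q2*a_1 = 0, i.e. -6789/1250 + (-984/125)*q1 + (519/50)*q2 = 0.
Solving this linear system: q1 = 1981/2115, q2 = 2609/2115.
The numerator is Q*f truncated at degree 1: P0 = a_0 = -3/2; P1 = a_1 + q1*a_0 = 31637/3525.


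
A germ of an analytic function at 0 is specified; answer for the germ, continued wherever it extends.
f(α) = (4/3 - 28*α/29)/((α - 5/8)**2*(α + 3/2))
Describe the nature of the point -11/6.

Denominator factors: α + 3/2 = -1/3 at α = -11/6; α - 5/8 = -59/24 at α = -11/6 — none vanishes.
So the germ continues analytically to -11/6.

The point is a regular point.


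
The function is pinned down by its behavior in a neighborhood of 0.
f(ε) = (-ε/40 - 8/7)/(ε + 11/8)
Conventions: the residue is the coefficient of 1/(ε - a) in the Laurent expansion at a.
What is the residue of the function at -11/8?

At the order-1 pole -11/8 set g(ε) = (ε - (-11/8))*f(ε) = -ε/40 - 8/7.
Simple pole: residue = g(a) at a = -11/8, which is -2483/2240.

The residue is -2483/2240.


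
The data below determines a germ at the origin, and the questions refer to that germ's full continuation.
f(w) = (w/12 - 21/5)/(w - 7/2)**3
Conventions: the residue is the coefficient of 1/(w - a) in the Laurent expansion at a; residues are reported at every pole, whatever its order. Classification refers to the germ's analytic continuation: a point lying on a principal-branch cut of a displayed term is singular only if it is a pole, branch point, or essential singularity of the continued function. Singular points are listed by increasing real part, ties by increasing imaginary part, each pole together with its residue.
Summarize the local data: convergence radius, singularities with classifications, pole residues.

Denominator factor (w - 7/2)^3: pole of order 3 at 7/2, modulus 7/2.
The radius of convergence is the smallest modulus among the singular points: 7/2.
At the order-3 pole 7/2 set g(w) = (w - (7/2))^3*f(w) = w/12 - 21/5.
Order-3 pole: residue = g''(a)/2; g''(7/2) = 0, so the residue is 0.

Radius of convergence at 0: 7/2.
At 7/2: a pole of order 3; residue 0.


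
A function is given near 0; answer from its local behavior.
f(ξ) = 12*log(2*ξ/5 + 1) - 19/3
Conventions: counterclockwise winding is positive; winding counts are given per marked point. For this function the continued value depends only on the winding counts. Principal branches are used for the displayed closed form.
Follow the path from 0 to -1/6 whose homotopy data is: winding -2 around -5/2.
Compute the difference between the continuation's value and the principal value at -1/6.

Continued minus principal equals -(48)*pi*i.

The rational part is single-valued and drops out of the difference; each branch term changes only by its own monodromy.
(12)*log(1 - ξ/(-5/2)): each positive loop around -5/2 adds 2*pi*i to the log, so winding -2 contributes (12)*(-2)*2*pi*i = -(48)*pi*i.
Summing the contributions at ξ = -1/6 gives -(48)*pi*i.


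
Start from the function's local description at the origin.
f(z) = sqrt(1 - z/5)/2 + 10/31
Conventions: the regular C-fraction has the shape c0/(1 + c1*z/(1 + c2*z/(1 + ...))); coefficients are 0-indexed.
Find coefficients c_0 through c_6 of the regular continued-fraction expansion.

Taylor coefficients (expand at 0): a_0 = 51/62, a_1 = -1/20, a_2 = -1/400, a_3 = -1/4000, a_4 = -1/32000, a_5 = -7/1600000, a_6 = -21/32000000.
c0 = a_0 = 51/62. Peel one level at a time: if S = 1 + c*z/S' with S'(0) = 1, then c is the z-coefficient of S and S' = c*z/(S - 1).
S_1 = c0/f = 1 + (31/510)*z + (3503/520200)*z^2 + ...; c1 = 31/510.
S_2 = c1*z/(S_1 - 1) = 1 + (-113/1020)*z + (-1/400)*z^2 + ...; c2 = -113/1020.
S_3 = c2*z/(S_2 - 1) = 1 + (-51/2260)*z + (-357/204304)*z^2 + ...; c3 = -51/2260.
S_4 = c3*z/(S_3 - 1) = 1 + (-35/452)*z + (-1/400)*z^2 + ...; c4 = -35/452.
S_5 = c4*z/(S_4 - 1) = 1 + (-113/3500)*z + (-26781/12250000)*z^2 + ...; c5 = -113/3500.
S_6 = c5*z/(S_5 - 1) = 1 + (-237/3500)*z + ...; c6 = -237/3500.

The regular C-fraction coefficients are [51/62, 31/510, -113/1020, -51/2260, -35/452, -113/3500, -237/3500].


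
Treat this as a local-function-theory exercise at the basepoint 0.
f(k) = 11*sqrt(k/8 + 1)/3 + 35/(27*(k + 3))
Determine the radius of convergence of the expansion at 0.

The radius of convergence is 3.

Denominator factor (k + 3): pole of order 1 at -3, modulus 3.
Branch term (11/3)*sqrt(1 - k/(-8)): its argument vanishes at k = -8, a square-root branch point, modulus 8.
The radius of convergence is the smallest modulus among the singular points: 3.


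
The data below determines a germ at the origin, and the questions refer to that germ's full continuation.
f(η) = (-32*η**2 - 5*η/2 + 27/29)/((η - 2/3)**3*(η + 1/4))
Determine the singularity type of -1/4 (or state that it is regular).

The point is a pole of order 1.

The denominator factor η + 1/4 vanishes at -1/4 and appears to the power 1; the numerator there equals -103/232, nonzero, and no other factor vanishes.
Hence a pole whose order is the multiplicity, 1.


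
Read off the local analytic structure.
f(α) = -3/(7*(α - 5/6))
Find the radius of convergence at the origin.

The radius of convergence is 5/6.

Denominator factor (α - 5/6): pole of order 1 at 5/6, modulus 5/6.
The radius of convergence is the smallest modulus among the singular points: 5/6.


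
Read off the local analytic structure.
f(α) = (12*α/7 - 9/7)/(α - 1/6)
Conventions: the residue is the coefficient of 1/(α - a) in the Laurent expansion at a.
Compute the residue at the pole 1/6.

At the order-1 pole 1/6 set g(α) = (α - (1/6))*f(α) = 12*α/7 - 9/7.
Simple pole: residue = g(a) at a = 1/6, which is -1.

The residue is -1.


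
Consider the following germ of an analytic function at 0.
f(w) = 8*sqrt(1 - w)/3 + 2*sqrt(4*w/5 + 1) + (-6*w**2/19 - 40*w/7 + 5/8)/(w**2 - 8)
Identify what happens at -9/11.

The point is a regular point.

Denominator factors: w**2 - 8 = -887/121 at w = -9/11 — none vanishes.
Branch term sqrt(1 - w/(-5/4)): argument at -9/11 is 19/55, nonzero, so -9/11 is not its branch point (a point on a principal cut is still regular for the continued germ).
Branch term sqrt(1 - w/(1)): argument at -9/11 is 20/11, nonzero, so -9/11 is not its branch point (a point on a principal cut is still regular for the continued germ).
So the germ continues analytically to -9/11.


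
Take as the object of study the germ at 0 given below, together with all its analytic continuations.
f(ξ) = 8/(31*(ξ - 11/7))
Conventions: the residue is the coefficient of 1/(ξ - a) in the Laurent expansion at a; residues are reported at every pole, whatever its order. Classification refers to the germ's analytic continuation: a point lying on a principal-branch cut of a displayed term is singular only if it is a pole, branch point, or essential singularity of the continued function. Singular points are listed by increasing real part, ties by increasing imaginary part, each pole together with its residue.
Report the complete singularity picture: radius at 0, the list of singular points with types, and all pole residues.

Denominator factor (ξ - 11/7): pole of order 1 at 11/7, modulus 11/7.
The radius of convergence is the smallest modulus among the singular points: 11/7.
At the order-1 pole 11/7 set g(ξ) = (ξ - (11/7))*f(ξ) = 8/31.
Simple pole: residue = g(a) at a = 11/7, which is 8/31.

Radius of convergence at 0: 11/7.
At 11/7: a pole of order 1; residue 8/31.


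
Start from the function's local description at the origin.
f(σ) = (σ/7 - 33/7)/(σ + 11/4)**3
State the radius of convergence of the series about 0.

The radius of convergence is 11/4.

Denominator factor (σ + 11/4)^3: pole of order 3 at -11/4, modulus 11/4.
The radius of convergence is the smallest modulus among the singular points: 11/4.


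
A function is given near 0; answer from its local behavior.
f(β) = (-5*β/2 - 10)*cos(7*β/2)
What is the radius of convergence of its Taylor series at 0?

The radius of convergence is infinite.

The factor cos(7*β/2) is entire and contributes no finite singular point.
The polynomial part has no poles.
No finite singular points: the Taylor series at 0 converges everywhere.


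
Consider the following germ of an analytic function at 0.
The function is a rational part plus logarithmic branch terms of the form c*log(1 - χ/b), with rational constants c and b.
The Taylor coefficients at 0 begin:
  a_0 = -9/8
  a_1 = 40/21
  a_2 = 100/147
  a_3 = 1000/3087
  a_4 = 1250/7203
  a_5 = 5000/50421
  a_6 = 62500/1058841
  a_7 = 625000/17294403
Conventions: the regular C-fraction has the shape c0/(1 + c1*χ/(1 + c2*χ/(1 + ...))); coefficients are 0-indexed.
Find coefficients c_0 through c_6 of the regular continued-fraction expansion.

The regular C-fraction coefficients are [-9/8, 320/189, -775/378, -9/434, -73/217, -155/1533, -785/3066].

Taylor coefficients (read off): a_0 = -9/8, a_1 = 40/21, a_2 = 100/147, a_3 = 1000/3087, a_4 = 1250/7203, a_5 = 5000/50421, a_6 = 62500/1058841.
c0 = a_0 = -9/8. Peel one level at a time: if S = 1 + c*χ/S' with S'(0) = 1, then c is the χ-coefficient of S and S' = c*χ/(S - 1).
S_1 = c0/f = 1 + (320/189)*χ + (124000/35721)*χ^2 + ...; c1 = 320/189.
S_2 = c1*χ/(S_1 - 1) = 1 + (-775/378)*χ + (-25/588)*χ^2 + ...; c2 = -775/378.
S_3 = c2*χ/(S_2 - 1) = 1 + (-9/434)*χ + (-657/94178)*χ^2 + ...; c3 = -9/434.
S_4 = c3*χ/(S_3 - 1) = 1 + (-73/217)*χ + (-5/147)*χ^2 + ...; c4 = -73/217.
S_5 = c4*χ/(S_4 - 1) = 1 + (-155/1533)*χ + (-121675/4700178)*χ^2 + ...; c5 = -155/1533.
S_6 = c5*χ/(S_5 - 1) = 1 + (-785/3066)*χ + ...; c6 = -785/3066.


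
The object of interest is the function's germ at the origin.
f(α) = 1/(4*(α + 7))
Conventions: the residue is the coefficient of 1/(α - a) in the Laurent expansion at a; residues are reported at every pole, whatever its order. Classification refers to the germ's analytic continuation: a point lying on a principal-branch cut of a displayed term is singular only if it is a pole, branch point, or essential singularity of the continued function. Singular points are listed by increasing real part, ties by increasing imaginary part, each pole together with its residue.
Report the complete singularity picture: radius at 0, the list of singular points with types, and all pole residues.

Denominator factor (α + 7): pole of order 1 at -7, modulus 7.
The radius of convergence is the smallest modulus among the singular points: 7.
At the order-1 pole -7 set g(α) = (α - (-7))*f(α) = 1/4.
Simple pole: residue = g(a) at a = -7, which is 1/4.

Radius of convergence at 0: 7.
At -7: a pole of order 1; residue 1/4.


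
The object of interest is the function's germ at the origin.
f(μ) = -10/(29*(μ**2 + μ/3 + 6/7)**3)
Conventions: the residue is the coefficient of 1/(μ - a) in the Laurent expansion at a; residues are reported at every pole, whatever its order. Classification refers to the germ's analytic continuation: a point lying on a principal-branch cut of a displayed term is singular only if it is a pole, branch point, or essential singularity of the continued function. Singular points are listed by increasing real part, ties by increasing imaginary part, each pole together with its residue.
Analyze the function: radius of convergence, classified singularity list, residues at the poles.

Denominator factor (μ**2 + μ/3 + 6/7)^3: discriminant -209/63, complex-conjugate roots (-1/6) + ((1/42)*sqrt(1463))*i and (-1/6) - ((1/42)*sqrt(1463))*i; poles of order 3, moduli (1/7)*sqrt(42) and (1/7)*sqrt(42).
The radius of convergence is the smallest modulus among the singular points: (1/7)*sqrt(42).
The factor μ**2 + μ/3 + 6/7 splits as (μ - a)(μ - a') with a = (-1/6) - ((1/42)*sqrt(1463))*i, a' = (-1/6) + ((1/42)*sqrt(1463))*i. At the order-3 pole a set g(μ) = (μ - a)^3*f(μ) = [-10/29] / (μ - a')^3.
Order-3 pole: residue = g''(a)/2; g''((-1/6) - ((1/42)*sqrt(1463))*i) = -((1428840/264750541)*sqrt(1463))*i, so the residue is -((714420/264750541)*sqrt(1463))*i.
The factor μ**2 + μ/3 + 6/7 splits as (μ - a)(μ - a') with a = (-1/6) + ((1/42)*sqrt(1463))*i, a' = (-1/6) - ((1/42)*sqrt(1463))*i. At the order-3 pole a set g(μ) = (μ - a)^3*f(μ) = [-10/29] / (μ - a')^3.
Order-3 pole: residue = g''(a)/2; g''((-1/6) + ((1/42)*sqrt(1463))*i) = ((1428840/264750541)*sqrt(1463))*i, so the residue is ((714420/264750541)*sqrt(1463))*i.
List the singular points by increasing real part (a conjugate pair: the negative imaginary part first).

Radius of convergence at 0: (1/7)*sqrt(42).
At (-1/6) - ((1/42)*sqrt(1463))*i: a pole of order 3; residue -((714420/264750541)*sqrt(1463))*i.
At (-1/6) + ((1/42)*sqrt(1463))*i: a pole of order 3; residue ((714420/264750541)*sqrt(1463))*i.


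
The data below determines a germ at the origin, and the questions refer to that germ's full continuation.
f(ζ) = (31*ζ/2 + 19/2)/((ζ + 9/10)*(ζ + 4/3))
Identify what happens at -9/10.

The point is a pole of order 1.

The denominator factor ζ + 9/10 vanishes at -9/10 and appears to the power 1; the numerator there equals -89/20, nonzero, and no other factor vanishes.
Hence a pole whose order is the multiplicity, 1.


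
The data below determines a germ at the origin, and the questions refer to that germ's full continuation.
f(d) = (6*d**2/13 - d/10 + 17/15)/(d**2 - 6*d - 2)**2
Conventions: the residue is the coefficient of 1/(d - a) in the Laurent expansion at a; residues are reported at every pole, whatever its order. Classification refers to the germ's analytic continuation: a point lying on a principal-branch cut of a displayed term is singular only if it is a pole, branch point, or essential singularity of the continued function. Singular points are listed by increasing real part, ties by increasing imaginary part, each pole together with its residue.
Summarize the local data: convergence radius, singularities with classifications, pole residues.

Denominator factor (d**2 - 6*d - 2)^2: discriminant 44, real irrational roots 3 + sqrt(11) and 3 - sqrt(11); poles of order 2, moduli 3 + sqrt(11) and -3 + sqrt(11).
The radius of convergence is the smallest modulus among the singular points: -3 + sqrt(11).
The factor d**2 - 6*d - 2 splits as (d - a)(d - a') with a = 3 - sqrt(11), a' = 3 + sqrt(11). At the order-2 pole a set g(d) = (d - a)^2*f(d) = [6*d**2/13 - d/10 + 17/15] / (d - a')^2.
Order-2 pole: residue = g'(a); g'(3 - sqrt(11)) = -(7/37752)*sqrt(11), so the residue is -(7/37752)*sqrt(11).
The factor d**2 - 6*d - 2 splits as (d - a)(d - a') with a = 3 + sqrt(11), a' = 3 - sqrt(11). At the order-2 pole a set g(d) = (d - a)^2*f(d) = [6*d**2/13 - d/10 + 17/15] / (d - a')^2.
Order-2 pole: residue = g'(a); g'(3 + sqrt(11)) = (7/37752)*sqrt(11), so the residue is (7/37752)*sqrt(11).
List the singular points by increasing real part (a conjugate pair: the negative imaginary part first).

Radius of convergence at 0: -3 + sqrt(11).
At 3 - sqrt(11): a pole of order 2; residue -(7/37752)*sqrt(11).
At 3 + sqrt(11): a pole of order 2; residue (7/37752)*sqrt(11).


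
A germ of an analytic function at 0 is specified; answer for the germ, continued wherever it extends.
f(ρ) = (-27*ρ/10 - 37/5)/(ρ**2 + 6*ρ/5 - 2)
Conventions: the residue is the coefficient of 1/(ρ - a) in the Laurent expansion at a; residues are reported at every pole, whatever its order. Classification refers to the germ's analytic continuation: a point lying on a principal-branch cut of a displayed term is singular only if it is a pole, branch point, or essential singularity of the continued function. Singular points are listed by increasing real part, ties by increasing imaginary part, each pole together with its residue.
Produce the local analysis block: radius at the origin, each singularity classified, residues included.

Denominator factor (ρ**2 + 6*ρ/5 - 2): discriminant 236/25, real irrational roots -3/5 + (1/5)*sqrt(59) and -3/5 - (1/5)*sqrt(59); poles of order 1, moduli -3/5 + (1/5)*sqrt(59) and 3/5 + (1/5)*sqrt(59).
The radius of convergence is the smallest modulus among the singular points: -3/5 + (1/5)*sqrt(59).
The factor ρ**2 + 6*ρ/5 - 2 splits as (ρ - a)(ρ - a') with a = -3/5 - (1/5)*sqrt(59), a' = -3/5 + (1/5)*sqrt(59). At the order-1 pole a set g(ρ) = (ρ - a)*f(ρ) = [-27*ρ/10 - 37/5] / (ρ - a').
Simple pole: residue = g(a) at a = -3/5 - (1/5)*sqrt(59), which is -27/20 + (289/1180)*sqrt(59).
The factor ρ**2 + 6*ρ/5 - 2 splits as (ρ - a)(ρ - a') with a = -3/5 + (1/5)*sqrt(59), a' = -3/5 - (1/5)*sqrt(59). At the order-1 pole a set g(ρ) = (ρ - a)*f(ρ) = [-27*ρ/10 - 37/5] / (ρ - a').
Simple pole: residue = g(a) at a = -3/5 + (1/5)*sqrt(59), which is -27/20 - (289/1180)*sqrt(59).
List the singular points by increasing real part (a conjugate pair: the negative imaginary part first).

Radius of convergence at 0: -3/5 + (1/5)*sqrt(59).
At -3/5 - (1/5)*sqrt(59): a pole of order 1; residue -27/20 + (289/1180)*sqrt(59).
At -3/5 + (1/5)*sqrt(59): a pole of order 1; residue -27/20 - (289/1180)*sqrt(59).


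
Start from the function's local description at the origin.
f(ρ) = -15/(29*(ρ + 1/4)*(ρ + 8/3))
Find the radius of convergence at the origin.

The radius of convergence is 1/4.

Denominator factor (ρ + 1/4): pole of order 1 at -1/4, modulus 1/4.
Denominator factor (ρ + 8/3): pole of order 1 at -8/3, modulus 8/3.
The radius of convergence is the smallest modulus among the singular points: 1/4.


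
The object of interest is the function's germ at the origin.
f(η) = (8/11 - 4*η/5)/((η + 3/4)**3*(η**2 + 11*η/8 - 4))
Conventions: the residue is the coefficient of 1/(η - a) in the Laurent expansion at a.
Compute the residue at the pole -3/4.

The residue is -11532288/160831385.

At the order-3 pole -3/4 set g(η) = (η - (-3/4))^3*f(η) = (8/11 - 4*η/5)/(η**2 + 11*η/8 - 4).
Order-3 pole: residue = g''(a)/2; g''(-3/4) = -23064576/160831385, so the residue is -11532288/160831385.


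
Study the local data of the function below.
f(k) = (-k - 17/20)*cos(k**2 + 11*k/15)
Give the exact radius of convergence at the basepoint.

The factor cos(k**2 + 11*k/15) is entire and contributes no finite singular point.
The polynomial part has no poles.
No finite singular points: the Taylor series at 0 converges everywhere.

The radius of convergence is infinite.


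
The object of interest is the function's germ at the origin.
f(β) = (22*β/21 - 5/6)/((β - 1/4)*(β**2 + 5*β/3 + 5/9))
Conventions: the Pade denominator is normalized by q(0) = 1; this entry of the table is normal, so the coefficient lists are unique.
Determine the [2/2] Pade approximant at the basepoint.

Taylor coefficients needed (expand at 0): a_0 = 6, a_1 = -54/35, a_2 = 2088/35, a_3 = 2178/25, a_4 = 23958/35.
Write the denominator as Q(β) = 1 + q1*β + q2*β^2. Requiring Q*f - P = O(β^5) with deg P <= 2 kills the coefficients of β^3..β^4 in Q*f:
  β^3: a_3 + q1*a_2 + q2*a_1 = 0, i.e. 2178/25 + (2088/35)*q1 + (-54/35)*q2 = 0.
  β^4: a_4 + q1*a_3 + q2*a_2 = 0, i.e. 23958/35 + (2178/25)*q1 + (2088/35)*q2 = 0.
Solving this linear system: q1 = -118217/69821, q2 = -3142491/349105.
The numerator is Q*f truncated at degree 2: P0 = a_0 = 6; P1 = a_1 + q1*a_0 = -28595904/2443735; P2 = a_2 + q1*a_1 + q2*a_0 = 20185344/2443735.

The Pade approximant has numerator coefficients [6, -28595904/2443735, 20185344/2443735]; denominator coefficients [1, -118217/69821, -3142491/349105].


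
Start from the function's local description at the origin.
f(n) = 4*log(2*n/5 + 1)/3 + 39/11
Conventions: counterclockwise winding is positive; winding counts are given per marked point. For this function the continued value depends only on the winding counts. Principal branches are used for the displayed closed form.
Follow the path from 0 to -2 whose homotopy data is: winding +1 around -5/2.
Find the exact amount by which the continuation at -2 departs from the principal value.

The rational part is single-valued and drops out of the difference; each branch term changes only by its own monodromy.
(4/3)*log(1 - n/(-5/2)): each positive loop around -5/2 adds 2*pi*i to the log, so winding +1 contributes (4/3)*(1)*2*pi*i = (8/3)*pi*i.
Summing the contributions at n = -2 gives (8/3)*pi*i.

Continued minus principal equals (8/3)*pi*i.


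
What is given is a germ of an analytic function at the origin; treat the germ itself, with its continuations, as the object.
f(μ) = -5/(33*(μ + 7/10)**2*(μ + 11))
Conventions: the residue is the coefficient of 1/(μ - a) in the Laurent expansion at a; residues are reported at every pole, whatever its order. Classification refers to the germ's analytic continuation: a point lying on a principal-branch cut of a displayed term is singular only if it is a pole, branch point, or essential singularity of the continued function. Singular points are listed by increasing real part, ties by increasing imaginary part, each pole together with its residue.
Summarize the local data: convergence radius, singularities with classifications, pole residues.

Radius of convergence at 0: 7/10.
At -11: a pole of order 1; residue -500/350097.
At -7/10: a pole of order 2; residue 500/350097.

Denominator factor (μ + 7/10)^2: pole of order 2 at -7/10, modulus 7/10.
Denominator factor (μ + 11): pole of order 1 at -11, modulus 11.
The radius of convergence is the smallest modulus among the singular points: 7/10.
At the order-1 pole -11 set g(μ) = (μ - (-11))*f(μ) = -5/(33*(μ + 7/10)**2).
Simple pole: residue = g(a) at a = -11, which is -500/350097.
At the order-2 pole -7/10 set g(μ) = (μ - (-7/10))^2*f(μ) = -5/(33*(μ + 11)).
Order-2 pole: residue = g'(a); g'(-7/10) = 500/350097, so the residue is 500/350097.
List the singular points by increasing real part (a conjugate pair: the negative imaginary part first).


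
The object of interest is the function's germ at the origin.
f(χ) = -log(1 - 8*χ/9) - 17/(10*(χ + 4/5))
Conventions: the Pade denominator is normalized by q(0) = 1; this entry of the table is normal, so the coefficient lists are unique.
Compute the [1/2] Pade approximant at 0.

The Pade approximant has numerator coefficients [-17/8, 5677051/1778112]; denominator coefficients [1, 36859/222264, -8801071/8001504].

Taylor coefficients needed (expand at 0): a_0 = -17/8, a_1 = 1021/288, a_2 = -30329/10368, a_3 = 4909519/1119744.
Write the denominator as Q(χ) = 1 + q1*χ + q2*χ^2. Requiring Q*f - P = O(χ^4) with deg P <= 1 kills the coefficients of χ^2..χ^3 in Q*f:
  χ^2: a_2 + q1*a_1 + q2*a_0 = 0, i.e. -30329/10368 + (1021/288)*q1 + (-17/8)*q2 = 0.
  χ^3: a_3 + q1*a_2 + q2*a_1 = 0, i.e. 4909519/1119744 + (-30329/10368)*q1 + (1021/288)*q2 = 0.
Solving this linear system: q1 = 36859/222264, q2 = -8801071/8001504.
The numerator is Q*f truncated at degree 1: P0 = a_0 = -17/8; P1 = a_1 + q1*a_0 = 5677051/1778112.


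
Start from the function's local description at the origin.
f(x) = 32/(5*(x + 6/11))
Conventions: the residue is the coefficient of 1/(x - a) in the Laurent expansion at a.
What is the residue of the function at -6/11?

At the order-1 pole -6/11 set g(x) = (x - (-6/11))*f(x) = 32/5.
Simple pole: residue = g(a) at a = -6/11, which is 32/5.

The residue is 32/5.


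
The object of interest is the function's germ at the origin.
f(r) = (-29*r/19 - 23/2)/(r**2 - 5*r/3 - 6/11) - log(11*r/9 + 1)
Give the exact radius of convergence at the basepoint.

Denominator factor (r**2 - 5*r/3 - 6/11): discriminant 491/99, real irrational roots 5/6 + (1/66)*sqrt(5401) and 5/6 - (1/66)*sqrt(5401); poles of order 1, moduli 5/6 + (1/66)*sqrt(5401) and -5/6 + (1/66)*sqrt(5401).
Branch term (-1)*log(1 - r/(-9/11)): its argument vanishes at r = -9/11, a logarithmic branch point, modulus 9/11.
The radius of convergence is the smallest modulus among the singular points: -5/6 + (1/66)*sqrt(5401).

The radius of convergence is -5/6 + (1/66)*sqrt(5401).


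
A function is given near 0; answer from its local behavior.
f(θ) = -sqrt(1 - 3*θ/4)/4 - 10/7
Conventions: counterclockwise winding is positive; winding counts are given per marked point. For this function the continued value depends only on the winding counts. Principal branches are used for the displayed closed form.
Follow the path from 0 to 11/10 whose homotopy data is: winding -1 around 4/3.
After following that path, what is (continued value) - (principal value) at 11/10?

The rational part is single-valued and drops out of the difference; each branch term changes only by its own monodromy.
(-1/4)*sqrt(1 - θ/(4/3)): winding -1 is odd, the square root flips sign, contributing -2*(-1/4)*sqrt(1 - (11/10)/(4/3)) = -2*(-1/4)*sqrt(7/40) = (1/40)*sqrt(70).
Summing the contributions at θ = 11/10 gives (1/40)*sqrt(70).

Continued minus principal equals (1/40)*sqrt(70).


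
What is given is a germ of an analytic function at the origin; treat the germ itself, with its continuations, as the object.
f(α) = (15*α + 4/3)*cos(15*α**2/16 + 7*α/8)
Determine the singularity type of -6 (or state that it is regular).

There is no denominator, hence no pole anywhere.
The factor cos(15*α**2/16 + 7*α/8) is entire.
So the germ continues analytically to -6.

The point is a regular point.


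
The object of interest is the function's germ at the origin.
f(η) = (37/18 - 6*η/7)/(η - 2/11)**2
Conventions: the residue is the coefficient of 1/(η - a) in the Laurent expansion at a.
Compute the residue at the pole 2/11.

The residue is -6/7.

At the order-2 pole 2/11 set g(η) = (η - (2/11))^2*f(η) = 37/18 - 6*η/7.
Order-2 pole: residue = g'(a); g'(2/11) = -6/7, so the residue is -6/7.


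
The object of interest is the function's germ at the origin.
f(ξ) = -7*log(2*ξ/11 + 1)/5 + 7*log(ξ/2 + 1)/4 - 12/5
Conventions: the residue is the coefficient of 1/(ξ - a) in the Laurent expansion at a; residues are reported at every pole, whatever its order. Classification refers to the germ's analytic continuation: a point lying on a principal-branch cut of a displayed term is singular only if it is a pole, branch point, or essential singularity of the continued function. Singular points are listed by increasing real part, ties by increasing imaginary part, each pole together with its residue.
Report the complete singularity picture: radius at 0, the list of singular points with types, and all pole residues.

Branch term (7/4)*log(1 - ξ/(-2)): its argument vanishes at ξ = -2, a logarithmic branch point, modulus 2.
Branch term (-7/5)*log(1 - ξ/(-11/2)): its argument vanishes at ξ = -11/2, a logarithmic branch point, modulus 11/2.
The radius of convergence is the smallest modulus among the singular points: 2.
List the singular points by increasing real part (a conjugate pair: the negative imaginary part first).

Radius of convergence at 0: 2.
At -11/2: a logarithmic branch point.
At -2: a logarithmic branch point.


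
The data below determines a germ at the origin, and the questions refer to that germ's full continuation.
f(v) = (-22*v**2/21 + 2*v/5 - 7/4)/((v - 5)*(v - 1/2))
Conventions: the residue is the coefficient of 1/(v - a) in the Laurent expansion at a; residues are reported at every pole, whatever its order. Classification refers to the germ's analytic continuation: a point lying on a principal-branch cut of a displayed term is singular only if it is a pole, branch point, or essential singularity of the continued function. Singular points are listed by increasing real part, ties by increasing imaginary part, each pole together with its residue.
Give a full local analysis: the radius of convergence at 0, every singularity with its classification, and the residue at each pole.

Radius of convergence at 0: 1/2.
At 1/2: a pole of order 1; residue 761/1890.
At 5: a pole of order 1; residue -2179/378.

Denominator factor (v - 5): pole of order 1 at 5, modulus 5.
Denominator factor (v - 1/2): pole of order 1 at 1/2, modulus 1/2.
The radius of convergence is the smallest modulus among the singular points: 1/2.
At the order-1 pole 1/2 set g(v) = (v - (1/2))*f(v) = (-22*v**2/21 + 2*v/5 - 7/4)/(v - 5).
Simple pole: residue = g(a) at a = 1/2, which is 761/1890.
At the order-1 pole 5 set g(v) = (v - (5))*f(v) = (-22*v**2/21 + 2*v/5 - 7/4)/(v - 1/2).
Simple pole: residue = g(a) at a = 5, which is -2179/378.
List the singular points by increasing real part (a conjugate pair: the negative imaginary part first).


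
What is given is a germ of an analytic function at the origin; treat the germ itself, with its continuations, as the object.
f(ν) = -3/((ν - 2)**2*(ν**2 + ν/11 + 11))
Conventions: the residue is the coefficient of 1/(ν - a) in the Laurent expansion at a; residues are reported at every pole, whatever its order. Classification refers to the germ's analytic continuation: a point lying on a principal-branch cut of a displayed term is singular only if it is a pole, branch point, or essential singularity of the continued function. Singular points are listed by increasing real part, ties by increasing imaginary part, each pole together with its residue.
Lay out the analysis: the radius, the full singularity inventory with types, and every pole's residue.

Denominator factor (ν**2 + ν/11 + 11): discriminant -5323/121, complex-conjugate roots (-1/22) + ((1/22)*sqrt(5323))*i and (-1/22) - ((1/22)*sqrt(5323))*i; poles of order 1, moduli sqrt(11) and sqrt(11).
Denominator factor (ν - 2)^2: pole of order 2 at 2, modulus 2.
The radius of convergence is the smallest modulus among the singular points: 2.
The factor ν**2 + ν/11 + 11 splits as (ν - a)(ν - a') with a = (-1/22) - ((1/22)*sqrt(5323))*i, a' = (-1/22) + ((1/22)*sqrt(5323))*i. At the order-1 pole a set g(ν) = (ν - a)*f(ν) = [-3/(ν - 2)**2] / (ν - a').
Simple pole: residue = g(a) at a = (-1/22) - ((1/22)*sqrt(5323))*i, which is (-1485/55778) + ((54417/296906294)*sqrt(5323))*i.
The factor ν**2 + ν/11 + 11 splits as (ν - a)(ν - a') with a = (-1/22) + ((1/22)*sqrt(5323))*i, a' = (-1/22) - ((1/22)*sqrt(5323))*i. At the order-1 pole a set g(ν) = (ν - a)*f(ν) = [-3/(ν - 2)**2] / (ν - a').
Simple pole: residue = g(a) at a = (-1/22) + ((1/22)*sqrt(5323))*i, which is (-1485/55778) - ((54417/296906294)*sqrt(5323))*i.
At the order-2 pole 2 set g(ν) = (ν - (2))^2*f(ν) = -3/(ν**2 + ν/11 + 11).
Order-2 pole: residue = g'(a); g'(2) = 1485/27889, so the residue is 1485/27889.
List the singular points by increasing real part (a conjugate pair: the negative imaginary part first).

Radius of convergence at 0: 2.
At (-1/22) - ((1/22)*sqrt(5323))*i: a pole of order 1; residue (-1485/55778) + ((54417/296906294)*sqrt(5323))*i.
At (-1/22) + ((1/22)*sqrt(5323))*i: a pole of order 1; residue (-1485/55778) - ((54417/296906294)*sqrt(5323))*i.
At 2: a pole of order 2; residue 1485/27889.


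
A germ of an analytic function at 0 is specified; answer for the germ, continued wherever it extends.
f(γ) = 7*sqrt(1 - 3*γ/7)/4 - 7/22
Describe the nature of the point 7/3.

The term (7/4)*sqrt(1 - γ/(7/3)) has argument 1 - 7/3/(7/3) = 0 at 7/3: a square-root (algebraic, two-sheeted) branch point; the remaining terms are analytic or single-valued there.

The point is an algebraic (square-root) branch point.


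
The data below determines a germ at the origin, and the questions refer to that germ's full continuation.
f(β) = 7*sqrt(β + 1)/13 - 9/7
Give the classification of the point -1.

The point is an algebraic (square-root) branch point.

The term (7/13)*sqrt(1 - β/(-1)) has argument 1 - -1/(-1) = 0 at -1: a square-root (algebraic, two-sheeted) branch point; the remaining terms are analytic or single-valued there.


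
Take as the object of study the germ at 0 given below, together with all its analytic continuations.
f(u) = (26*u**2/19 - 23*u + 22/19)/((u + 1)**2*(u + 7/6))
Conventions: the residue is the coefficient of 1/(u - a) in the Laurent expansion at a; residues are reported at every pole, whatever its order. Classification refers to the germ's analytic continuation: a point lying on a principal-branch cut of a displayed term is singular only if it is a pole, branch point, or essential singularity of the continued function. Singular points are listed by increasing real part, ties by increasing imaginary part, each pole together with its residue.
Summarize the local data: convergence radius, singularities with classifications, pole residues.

Radius of convergence at 0: 1.
At -7/6: a pole of order 1; residue 20420/19.
At -1: a pole of order 2; residue -20394/19.

Denominator factor (u + 7/6): pole of order 1 at -7/6, modulus 7/6.
Denominator factor (u + 1)^2: pole of order 2 at -1, modulus 1.
The radius of convergence is the smallest modulus among the singular points: 1.
At the order-1 pole -7/6 set g(u) = (u - (-7/6))*f(u) = (26*u**2/19 - 23*u + 22/19)/(u + 1)**2.
Simple pole: residue = g(a) at a = -7/6, which is 20420/19.
At the order-2 pole -1 set g(u) = (u - (-1))^2*f(u) = (26*u**2/19 - 23*u + 22/19)/(u + 7/6).
Order-2 pole: residue = g'(a); g'(-1) = -20394/19, so the residue is -20394/19.
List the singular points by increasing real part (a conjugate pair: the negative imaginary part first).


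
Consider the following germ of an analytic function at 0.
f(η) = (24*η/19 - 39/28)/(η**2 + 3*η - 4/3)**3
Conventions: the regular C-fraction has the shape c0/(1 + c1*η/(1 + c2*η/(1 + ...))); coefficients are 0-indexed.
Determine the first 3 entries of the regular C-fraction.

Taylor coefficients (expand at 0): a_0 = 1053/1792, a_1 = 467613/136192, a_2 = 4242051/272384.
c0 = a_0 = 1053/1792. Peel one level at a time: if S = 1 + c*η/S' with S'(0) = 1, then c is the η-coefficient of S and S' = c*η/(S - 1).
S_1 = c0/f = 1 + (-5773/988)*η + (7456255/976144)*η^2 + ...; c1 = -5773/988.
S_2 = c1*η/(S_1 - 1) = 1 + (324185/247988)*η + ...; c2 = 324185/247988.

The regular C-fraction coefficients are [1053/1792, -5773/988, 324185/247988].


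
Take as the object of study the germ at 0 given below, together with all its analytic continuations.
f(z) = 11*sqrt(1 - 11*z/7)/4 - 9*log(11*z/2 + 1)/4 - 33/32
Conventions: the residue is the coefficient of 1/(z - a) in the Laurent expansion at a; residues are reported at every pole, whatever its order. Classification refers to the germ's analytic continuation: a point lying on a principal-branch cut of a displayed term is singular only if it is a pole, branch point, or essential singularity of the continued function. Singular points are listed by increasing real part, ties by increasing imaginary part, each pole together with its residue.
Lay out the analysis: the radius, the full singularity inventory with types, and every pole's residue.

Branch term (-9/4)*log(1 - z/(-2/11)): its argument vanishes at z = -2/11, a logarithmic branch point, modulus 2/11.
Branch term (11/4)*sqrt(1 - z/(7/11)): its argument vanishes at z = 7/11, a square-root branch point, modulus 7/11.
The radius of convergence is the smallest modulus among the singular points: 2/11.
List the singular points by increasing real part (a conjugate pair: the negative imaginary part first).

Radius of convergence at 0: 2/11.
At -2/11: a logarithmic branch point.
At 7/11: an algebraic (square-root) branch point.


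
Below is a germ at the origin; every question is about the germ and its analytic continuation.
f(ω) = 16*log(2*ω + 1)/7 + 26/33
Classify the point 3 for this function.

There is no denominator, hence no pole anywhere.
Branch term log(1 - ω/(-1/2)): argument at 3 is 7, nonzero, so 3 is not its branch point (a point on a principal cut is still regular for the continued germ).
So the germ continues analytically to 3.

The point is a regular point.


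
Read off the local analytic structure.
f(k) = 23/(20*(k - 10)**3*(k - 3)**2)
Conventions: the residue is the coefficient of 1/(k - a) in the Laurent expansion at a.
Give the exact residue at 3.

The residue is -69/48020.

At the order-2 pole 3 set g(k) = (k - (3))^2*f(k) = 23/(20*(k - 10)**3).
Order-2 pole: residue = g'(a); g'(3) = -69/48020, so the residue is -69/48020.


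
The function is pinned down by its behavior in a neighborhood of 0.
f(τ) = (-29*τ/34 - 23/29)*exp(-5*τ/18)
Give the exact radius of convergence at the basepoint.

The factor exp(-5*τ/18) is entire and contributes no finite singular point.
The polynomial part has no poles.
No finite singular points: the Taylor series at 0 converges everywhere.

The radius of convergence is infinite.
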